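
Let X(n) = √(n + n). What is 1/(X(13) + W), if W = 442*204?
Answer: 3468/312702623 - √26/8130268198 ≈ 1.1090e-5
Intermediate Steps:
X(n) = √2*√n (X(n) = √(2*n) = √2*√n)
W = 90168
1/(X(13) + W) = 1/(√2*√13 + 90168) = 1/(√26 + 90168) = 1/(90168 + √26)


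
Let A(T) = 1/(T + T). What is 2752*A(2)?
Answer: 688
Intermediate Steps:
A(T) = 1/(2*T)
2752*A(2) = 2752*((½)/2) = 2752*((½)*(½)) = 2752*(¼) = 688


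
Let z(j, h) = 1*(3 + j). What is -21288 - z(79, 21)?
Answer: -21370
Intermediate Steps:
z(j, h) = 3 + j
-21288 - z(79, 21) = -21288 - (3 + 79) = -21288 - 1*82 = -21288 - 82 = -21370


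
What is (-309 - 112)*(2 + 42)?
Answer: -18524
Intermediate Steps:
(-309 - 112)*(2 + 42) = -421*44 = -18524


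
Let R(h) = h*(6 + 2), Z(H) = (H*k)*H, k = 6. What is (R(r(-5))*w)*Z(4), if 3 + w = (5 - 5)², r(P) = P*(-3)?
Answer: -34560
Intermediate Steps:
Z(H) = 6*H² (Z(H) = (H*6)*H = (6*H)*H = 6*H²)
r(P) = -3*P
R(h) = 8*h (R(h) = h*8 = 8*h)
w = -3 (w = -3 + (5 - 5)² = -3 + 0² = -3 + 0 = -3)
(R(r(-5))*w)*Z(4) = ((8*(-3*(-5)))*(-3))*(6*4²) = ((8*15)*(-3))*(6*16) = (120*(-3))*96 = -360*96 = -34560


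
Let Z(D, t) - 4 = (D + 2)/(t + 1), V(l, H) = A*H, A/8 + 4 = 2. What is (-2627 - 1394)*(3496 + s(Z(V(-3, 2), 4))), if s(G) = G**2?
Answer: -14073500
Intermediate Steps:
A = -16 (A = -32 + 8*2 = -32 + 16 = -16)
V(l, H) = -16*H
Z(D, t) = 4 + (2 + D)/(1 + t) (Z(D, t) = 4 + (D + 2)/(t + 1) = 4 + (2 + D)/(1 + t))
(-2627 - 1394)*(3496 + s(Z(V(-3, 2), 4))) = (-2627 - 1394)*(3496 + ((6 - 16*2 + 4*4)/(1 + 4))**2) = -4021*(3496 + ((6 - 32 + 16)/5)**2) = -4021*(3496 + ((1/5)*(-10))**2) = -4021*(3496 + (-2)**2) = -4021*(3496 + 4) = -4021*3500 = -14073500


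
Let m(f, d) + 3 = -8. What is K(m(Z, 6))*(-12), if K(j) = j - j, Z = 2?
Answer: 0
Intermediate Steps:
m(f, d) = -11 (m(f, d) = -3 - 8 = -11)
K(j) = 0
K(m(Z, 6))*(-12) = 0*(-12) = 0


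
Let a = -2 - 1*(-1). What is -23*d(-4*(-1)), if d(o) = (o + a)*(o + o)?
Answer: -552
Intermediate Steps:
a = -1 (a = -2 + 1 = -1)
d(o) = 2*o*(-1 + o) (d(o) = (o - 1)*(o + o) = (-1 + o)*(2*o) = 2*o*(-1 + o))
-23*d(-4*(-1)) = -46*(-4*(-1))*(-1 - 4*(-1)) = -46*4*(-1 + 4) = -46*4*3 = -23*24 = -552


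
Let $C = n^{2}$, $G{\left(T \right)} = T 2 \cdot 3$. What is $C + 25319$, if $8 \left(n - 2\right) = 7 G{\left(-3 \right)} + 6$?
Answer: $25488$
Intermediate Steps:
$G{\left(T \right)} = 6 T$ ($G{\left(T \right)} = 2 T 3 = 6 T$)
$n = -13$ ($n = 2 + \frac{7 \cdot 6 \left(-3\right) + 6}{8} = 2 + \frac{7 \left(-18\right) + 6}{8} = 2 + \frac{-126 + 6}{8} = 2 + \frac{1}{8} \left(-120\right) = 2 - 15 = -13$)
$C = 169$ ($C = \left(-13\right)^{2} = 169$)
$C + 25319 = 169 + 25319 = 25488$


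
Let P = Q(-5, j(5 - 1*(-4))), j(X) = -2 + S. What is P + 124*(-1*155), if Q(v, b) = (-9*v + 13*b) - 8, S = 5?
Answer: -19144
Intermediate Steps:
j(X) = 3 (j(X) = -2 + 5 = 3)
Q(v, b) = -8 - 9*v + 13*b
P = 76 (P = -8 - 9*(-5) + 13*3 = -8 + 45 + 39 = 76)
P + 124*(-1*155) = 76 + 124*(-1*155) = 76 + 124*(-155) = 76 - 19220 = -19144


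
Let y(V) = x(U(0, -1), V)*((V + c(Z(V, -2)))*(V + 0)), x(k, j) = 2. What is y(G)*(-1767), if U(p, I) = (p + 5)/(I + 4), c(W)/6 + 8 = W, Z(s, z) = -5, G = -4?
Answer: -1159152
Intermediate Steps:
c(W) = -48 + 6*W
U(p, I) = (5 + p)/(4 + I)
y(V) = 2*V*(-78 + V) (y(V) = 2*((V + (-48 + 6*(-5)))*(V + 0)) = 2*((V + (-48 - 30))*V) = 2*((V - 78)*V) = 2*((-78 + V)*V) = 2*(V*(-78 + V)) = 2*V*(-78 + V))
y(G)*(-1767) = (2*(-4)*(-78 - 4))*(-1767) = (2*(-4)*(-82))*(-1767) = 656*(-1767) = -1159152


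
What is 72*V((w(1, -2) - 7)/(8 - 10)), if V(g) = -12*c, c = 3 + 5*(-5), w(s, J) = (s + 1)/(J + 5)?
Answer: 19008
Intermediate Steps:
w(s, J) = (1 + s)/(5 + J)
c = -22 (c = 3 - 25 = -22)
V(g) = 264 (V(g) = -12*(-22) = 264)
72*V((w(1, -2) - 7)/(8 - 10)) = 72*264 = 19008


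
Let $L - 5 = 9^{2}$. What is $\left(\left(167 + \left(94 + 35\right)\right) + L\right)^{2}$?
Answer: $145924$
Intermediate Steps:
$L = 86$ ($L = 5 + 9^{2} = 5 + 81 = 86$)
$\left(\left(167 + \left(94 + 35\right)\right) + L\right)^{2} = \left(\left(167 + \left(94 + 35\right)\right) + 86\right)^{2} = \left(\left(167 + 129\right) + 86\right)^{2} = \left(296 + 86\right)^{2} = 382^{2} = 145924$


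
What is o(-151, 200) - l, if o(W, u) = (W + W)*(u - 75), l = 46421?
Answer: -84171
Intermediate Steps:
o(W, u) = 2*W*(-75 + u) (o(W, u) = (2*W)*(-75 + u) = 2*W*(-75 + u))
o(-151, 200) - l = 2*(-151)*(-75 + 200) - 1*46421 = 2*(-151)*125 - 46421 = -37750 - 46421 = -84171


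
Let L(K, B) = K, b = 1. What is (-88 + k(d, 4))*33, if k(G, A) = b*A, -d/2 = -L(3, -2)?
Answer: -2772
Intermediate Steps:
d = 6 (d = -(-2)*3 = -2*(-3) = 6)
k(G, A) = A (k(G, A) = 1*A = A)
(-88 + k(d, 4))*33 = (-88 + 4)*33 = -84*33 = -2772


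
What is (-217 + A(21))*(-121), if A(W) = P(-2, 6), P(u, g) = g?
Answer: 25531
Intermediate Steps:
A(W) = 6
(-217 + A(21))*(-121) = (-217 + 6)*(-121) = -211*(-121) = 25531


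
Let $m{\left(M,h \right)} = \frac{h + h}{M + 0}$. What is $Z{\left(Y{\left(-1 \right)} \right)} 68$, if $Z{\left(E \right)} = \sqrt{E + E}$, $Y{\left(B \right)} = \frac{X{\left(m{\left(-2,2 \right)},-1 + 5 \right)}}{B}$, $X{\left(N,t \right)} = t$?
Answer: $136 i \sqrt{2} \approx 192.33 i$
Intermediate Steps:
$m{\left(M,h \right)} = \frac{2 h}{M}$
$Y{\left(B \right)} = \frac{4}{B}$ ($Y{\left(B \right)} = \frac{-1 + 5}{B} = \frac{4}{B}$)
$Z{\left(E \right)} = \sqrt{2} \sqrt{E}$ ($Z{\left(E \right)} = \sqrt{2 E} = \sqrt{2} \sqrt{E}$)
$Z{\left(Y{\left(-1 \right)} \right)} 68 = \sqrt{2} \sqrt{\frac{4}{-1}} \cdot 68 = \sqrt{2} \sqrt{4 \left(-1\right)} 68 = \sqrt{2} \sqrt{-4} \cdot 68 = \sqrt{2} \cdot 2 i 68 = 2 i \sqrt{2} \cdot 68 = 136 i \sqrt{2}$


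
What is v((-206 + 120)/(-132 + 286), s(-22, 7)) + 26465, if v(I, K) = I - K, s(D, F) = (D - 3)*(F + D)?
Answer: 2008887/77 ≈ 26089.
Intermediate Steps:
s(D, F) = (-3 + D)*(D + F)
v((-206 + 120)/(-132 + 286), s(-22, 7)) + 26465 = ((-206 + 120)/(-132 + 286) - ((-22)**2 - 3*(-22) - 3*7 - 22*7)) + 26465 = (-86/154 - (484 + 66 - 21 - 154)) + 26465 = (-86*1/154 - 1*375) + 26465 = (-43/77 - 375) + 26465 = -28918/77 + 26465 = 2008887/77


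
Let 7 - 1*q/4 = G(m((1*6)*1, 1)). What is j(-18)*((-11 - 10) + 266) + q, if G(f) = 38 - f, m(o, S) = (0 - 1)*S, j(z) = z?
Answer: -4538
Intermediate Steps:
m(o, S) = -S
q = -128 (q = 28 - 4*(38 - (-1)) = 28 - 4*(38 - 1*(-1)) = 28 - 4*(38 + 1) = 28 - 4*39 = 28 - 156 = -128)
j(-18)*((-11 - 10) + 266) + q = -18*((-11 - 10) + 266) - 128 = -18*(-21 + 266) - 128 = -18*245 - 128 = -4410 - 128 = -4538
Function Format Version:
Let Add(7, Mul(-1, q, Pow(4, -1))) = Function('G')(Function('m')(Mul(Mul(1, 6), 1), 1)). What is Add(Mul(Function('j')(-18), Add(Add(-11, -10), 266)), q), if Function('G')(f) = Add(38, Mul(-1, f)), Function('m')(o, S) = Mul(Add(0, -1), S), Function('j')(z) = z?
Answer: -4538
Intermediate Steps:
Function('m')(o, S) = Mul(-1, S)
q = -128 (q = Add(28, Mul(-4, Add(38, Mul(-1, Mul(-1, 1))))) = Add(28, Mul(-4, Add(38, Mul(-1, -1)))) = Add(28, Mul(-4, Add(38, 1))) = Add(28, Mul(-4, 39)) = Add(28, -156) = -128)
Add(Mul(Function('j')(-18), Add(Add(-11, -10), 266)), q) = Add(Mul(-18, Add(Add(-11, -10), 266)), -128) = Add(Mul(-18, Add(-21, 266)), -128) = Add(Mul(-18, 245), -128) = Add(-4410, -128) = -4538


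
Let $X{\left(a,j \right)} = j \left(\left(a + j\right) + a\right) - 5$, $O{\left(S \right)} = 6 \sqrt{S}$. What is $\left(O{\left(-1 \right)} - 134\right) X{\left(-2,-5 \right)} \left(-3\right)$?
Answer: $16080 - 720 i \approx 16080.0 - 720.0 i$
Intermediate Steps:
$X{\left(a,j \right)} = -5 + j \left(j + 2 a\right)$ ($X{\left(a,j \right)} = j \left(j + 2 a\right) - 5 = -5 + j \left(j + 2 a\right)$)
$\left(O{\left(-1 \right)} - 134\right) X{\left(-2,-5 \right)} \left(-3\right) = \left(6 \sqrt{-1} - 134\right) \left(-5 + \left(-5\right)^{2} + 2 \left(-2\right) \left(-5\right)\right) \left(-3\right) = \left(6 i - 134\right) \left(-5 + 25 + 20\right) \left(-3\right) = \left(-134 + 6 i\right) 40 \left(-3\right) = \left(-134 + 6 i\right) \left(-120\right) = 16080 - 720 i$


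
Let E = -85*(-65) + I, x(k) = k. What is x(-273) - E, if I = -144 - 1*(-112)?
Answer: -5766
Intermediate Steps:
I = -32 (I = -144 + 112 = -32)
E = 5493 (E = -85*(-65) - 32 = 5525 - 32 = 5493)
x(-273) - E = -273 - 1*5493 = -273 - 5493 = -5766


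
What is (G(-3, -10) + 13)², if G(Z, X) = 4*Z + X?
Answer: 81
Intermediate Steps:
G(Z, X) = X + 4*Z
(G(-3, -10) + 13)² = ((-10 + 4*(-3)) + 13)² = ((-10 - 12) + 13)² = (-22 + 13)² = (-9)² = 81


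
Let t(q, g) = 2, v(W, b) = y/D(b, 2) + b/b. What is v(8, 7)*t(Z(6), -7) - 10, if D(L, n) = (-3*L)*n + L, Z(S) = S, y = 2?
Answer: -284/35 ≈ -8.1143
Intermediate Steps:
D(L, n) = L - 3*L*n (D(L, n) = -3*L*n + L = L - 3*L*n)
v(W, b) = 1 - 2/(5*b) (v(W, b) = 2/((b*(1 - 3*2))) + b/b = 2/((b*(1 - 6))) + 1 = 2/((b*(-5))) + 1 = 2/((-5*b)) + 1 = 2*(-1/(5*b)) + 1 = -2/(5*b) + 1 = 1 - 2/(5*b))
v(8, 7)*t(Z(6), -7) - 10 = ((-⅖ + 7)/7)*2 - 10 = ((⅐)*(33/5))*2 - 10 = (33/35)*2 - 10 = 66/35 - 10 = -284/35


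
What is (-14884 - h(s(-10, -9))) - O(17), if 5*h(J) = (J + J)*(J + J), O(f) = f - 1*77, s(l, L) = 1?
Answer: -74124/5 ≈ -14825.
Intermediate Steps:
O(f) = -77 + f (O(f) = f - 77 = -77 + f)
h(J) = 4*J**2/5 (h(J) = ((J + J)*(J + J))/5 = ((2*J)*(2*J))/5 = (4*J**2)/5 = 4*J**2/5)
(-14884 - h(s(-10, -9))) - O(17) = (-14884 - 4*1**2/5) - (-77 + 17) = (-14884 - 4/5) - 1*(-60) = (-14884 - 1*4/5) + 60 = (-14884 - 4/5) + 60 = -74424/5 + 60 = -74124/5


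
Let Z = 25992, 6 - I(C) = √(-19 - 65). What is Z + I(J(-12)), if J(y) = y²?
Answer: 25998 - 2*I*√21 ≈ 25998.0 - 9.1651*I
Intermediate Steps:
I(C) = 6 - 2*I*√21 (I(C) = 6 - √(-19 - 65) = 6 - √(-84) = 6 - 2*I*√21)
Z + I(J(-12)) = 25992 + (6 - 2*I*√21) = 25998 - 2*I*√21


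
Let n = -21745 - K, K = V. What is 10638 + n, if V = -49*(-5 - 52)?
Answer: -13900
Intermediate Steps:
V = 2793 (V = -49*(-57) = 2793)
K = 2793
n = -24538 (n = -21745 - 1*2793 = -21745 - 2793 = -24538)
10638 + n = 10638 - 24538 = -13900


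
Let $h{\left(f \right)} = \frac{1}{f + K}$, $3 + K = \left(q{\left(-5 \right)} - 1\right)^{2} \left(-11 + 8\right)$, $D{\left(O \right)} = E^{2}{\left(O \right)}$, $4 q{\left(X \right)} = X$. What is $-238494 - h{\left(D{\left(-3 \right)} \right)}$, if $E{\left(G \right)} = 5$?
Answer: $- \frac{25995862}{109} \approx -2.3849 \cdot 10^{5}$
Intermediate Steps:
$q{\left(X \right)} = \frac{X}{4}$
$D{\left(O \right)} = 25$ ($D{\left(O \right)} = 5^{2} = 25$)
$K = - \frac{291}{16}$ ($K = -3 + \left(\frac{1}{4} \left(-5\right) - 1\right)^{2} \left(-11 + 8\right) = -3 + \left(- \frac{5}{4} - 1\right)^{2} \left(-3\right) = -3 + \left(- \frac{9}{4}\right)^{2} \left(-3\right) = -3 + \frac{81}{16} \left(-3\right) = -3 - \frac{243}{16} = - \frac{291}{16} \approx -18.188$)
$h{\left(f \right)} = \frac{1}{- \frac{291}{16} + f}$ ($h{\left(f \right)} = \frac{1}{f - \frac{291}{16}} = \frac{1}{- \frac{291}{16} + f}$)
$-238494 - h{\left(D{\left(-3 \right)} \right)} = -238494 - \frac{16}{-291 + 16 \cdot 25} = -238494 - \frac{16}{-291 + 400} = -238494 - \frac{16}{109} = - \frac{25995862}{109}$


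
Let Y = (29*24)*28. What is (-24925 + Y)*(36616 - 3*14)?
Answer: -198852838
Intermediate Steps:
Y = 19488 (Y = 696*28 = 19488)
(-24925 + Y)*(36616 - 3*14) = (-24925 + 19488)*(36616 - 3*14) = -5437*(36616 - 42) = -5437*36574 = -198852838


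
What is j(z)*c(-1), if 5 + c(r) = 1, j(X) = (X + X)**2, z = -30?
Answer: -14400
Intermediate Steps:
j(X) = 4*X**2 (j(X) = (2*X)**2 = 4*X**2)
c(r) = -4 (c(r) = -5 + 1 = -4)
j(z)*c(-1) = (4*(-30)**2)*(-4) = (4*900)*(-4) = 3600*(-4) = -14400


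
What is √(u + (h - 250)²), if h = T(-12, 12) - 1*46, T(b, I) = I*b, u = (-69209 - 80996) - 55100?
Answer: I*√11705 ≈ 108.19*I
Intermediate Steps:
u = -205305 (u = -150205 - 55100 = -205305)
h = -190 (h = 12*(-12) - 1*46 = -144 - 46 = -190)
√(u + (h - 250)²) = √(-205305 + (-190 - 250)²) = √(-205305 + (-440)²) = √(-205305 + 193600) = √(-11705) = I*√11705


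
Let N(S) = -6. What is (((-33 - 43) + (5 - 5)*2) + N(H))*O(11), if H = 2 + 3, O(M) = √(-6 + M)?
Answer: -82*√5 ≈ -183.36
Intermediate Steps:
H = 5
(((-33 - 43) + (5 - 5)*2) + N(H))*O(11) = (((-33 - 43) + (5 - 5)*2) - 6)*√(-6 + 11) = ((-76 + 0*2) - 6)*√5 = ((-76 + 0) - 6)*√5 = (-76 - 6)*√5 = -82*√5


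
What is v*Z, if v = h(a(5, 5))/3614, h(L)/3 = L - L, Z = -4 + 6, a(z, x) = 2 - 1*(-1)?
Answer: 0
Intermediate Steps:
a(z, x) = 3 (a(z, x) = 2 + 1 = 3)
Z = 2
h(L) = 0 (h(L) = 3*(L - L) = 3*0 = 0)
v = 0 (v = 0/3614 = 0*(1/3614) = 0)
v*Z = 0*2 = 0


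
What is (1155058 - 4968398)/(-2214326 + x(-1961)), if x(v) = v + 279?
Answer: 953335/554002 ≈ 1.7208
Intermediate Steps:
x(v) = 279 + v
(1155058 - 4968398)/(-2214326 + x(-1961)) = (1155058 - 4968398)/(-2214326 + (279 - 1961)) = -3813340/(-2214326 - 1682) = -3813340/(-2216008) = -3813340*(-1/2216008) = 953335/554002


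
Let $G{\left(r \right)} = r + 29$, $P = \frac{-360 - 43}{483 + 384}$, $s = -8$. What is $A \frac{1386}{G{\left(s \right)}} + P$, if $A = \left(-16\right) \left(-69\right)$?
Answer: $\frac{63172685}{867} \approx 72864.0$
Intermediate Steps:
$A = 1104$
$P = - \frac{403}{867} \approx -0.46482$
$G{\left(r \right)} = 29 + r$
$A \frac{1386}{G{\left(s \right)}} + P = 1104 \frac{1386}{29 - 8} - \frac{403}{867} = 1104 \cdot \frac{1386}{21} - \frac{403}{867} = 1104 \cdot 1386 \cdot \frac{1}{21} - \frac{403}{867} = 1104 \cdot 66 - \frac{403}{867} = 72864 - \frac{403}{867} = \frac{63172685}{867}$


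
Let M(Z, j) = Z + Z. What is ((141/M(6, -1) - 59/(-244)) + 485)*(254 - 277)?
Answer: -1394559/122 ≈ -11431.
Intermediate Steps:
M(Z, j) = 2*Z
((141/M(6, -1) - 59/(-244)) + 485)*(254 - 277) = ((141/((2*6)) - 59/(-244)) + 485)*(254 - 277) = ((141/12 - 59*(-1/244)) + 485)*(-23) = ((141*(1/12) + 59/244) + 485)*(-23) = ((47/4 + 59/244) + 485)*(-23) = (1463/122 + 485)*(-23) = (60633/122)*(-23) = -1394559/122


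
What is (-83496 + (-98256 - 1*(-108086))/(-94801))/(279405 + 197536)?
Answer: -7915514126/45214483741 ≈ -0.17507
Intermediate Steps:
(-83496 + (-98256 - 1*(-108086))/(-94801))/(279405 + 197536) = (-83496 + (-98256 + 108086)*(-1/94801))/476941 = (-83496 + 9830*(-1/94801))*(1/476941) = (-83496 - 9830/94801)*(1/476941) = -7915514126/94801*1/476941 = -7915514126/45214483741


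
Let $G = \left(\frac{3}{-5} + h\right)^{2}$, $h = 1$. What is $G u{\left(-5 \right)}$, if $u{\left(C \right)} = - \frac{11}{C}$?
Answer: $\frac{44}{125} \approx 0.352$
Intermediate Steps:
$G = \frac{4}{25}$ ($G = \left(\frac{3}{-5} + 1\right)^{2} = \left(3 \left(- \frac{1}{5}\right) + 1\right)^{2} = \left(- \frac{3}{5} + 1\right)^{2} = \left(\frac{2}{5}\right)^{2} = \frac{4}{25} \approx 0.16$)
$G u{\left(-5 \right)} = \frac{4 \left(- \frac{11}{-5}\right)}{25} = \frac{4 \left(\left(-11\right) \left(- \frac{1}{5}\right)\right)}{25} = \frac{4}{25} \cdot \frac{11}{5} = \frac{44}{125}$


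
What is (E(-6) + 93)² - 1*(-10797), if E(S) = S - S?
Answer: 19446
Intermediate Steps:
E(S) = 0
(E(-6) + 93)² - 1*(-10797) = (0 + 93)² - 1*(-10797) = 93² + 10797 = 8649 + 10797 = 19446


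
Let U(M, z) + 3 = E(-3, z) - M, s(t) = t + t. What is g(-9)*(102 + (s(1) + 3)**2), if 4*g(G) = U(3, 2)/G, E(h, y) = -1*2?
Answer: 254/9 ≈ 28.222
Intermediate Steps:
E(h, y) = -2
s(t) = 2*t
U(M, z) = -5 - M (U(M, z) = -3 + (-2 - M) = -5 - M)
g(G) = -2/G (g(G) = ((-5 - 1*3)/G)/4 = ((-5 - 3)/G)/4 = (-8/G)/4 = -2/G)
g(-9)*(102 + (s(1) + 3)**2) = (-2/(-9))*(102 + (2*1 + 3)**2) = (-2*(-1/9))*(102 + (2 + 3)**2) = 2*(102 + 5**2)/9 = 2*(102 + 25)/9 = (2/9)*127 = 254/9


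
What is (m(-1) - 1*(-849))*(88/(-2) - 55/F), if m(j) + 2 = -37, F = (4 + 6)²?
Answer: -72171/2 ≈ -36086.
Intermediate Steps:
F = 100 (F = 10² = 100)
m(j) = -39 (m(j) = -2 - 37 = -39)
(m(-1) - 1*(-849))*(88/(-2) - 55/F) = (-39 - 1*(-849))*(88/(-2) - 55/100) = (-39 + 849)*(88*(-½) - 55*1/100) = 810*(-44 - 11/20) = 810*(-891/20) = -72171/2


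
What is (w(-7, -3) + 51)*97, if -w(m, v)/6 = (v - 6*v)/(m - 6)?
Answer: 73041/13 ≈ 5618.5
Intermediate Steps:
w(m, v) = 30*v/(-6 + m) (w(m, v) = -6*(v - 6*v)/(m - 6) = -6*(-5*v)/(-6 + m) = -(-30)*v/(-6 + m) = 30*v/(-6 + m))
(w(-7, -3) + 51)*97 = (30*(-3)/(-6 - 7) + 51)*97 = (30*(-3)/(-13) + 51)*97 = (30*(-3)*(-1/13) + 51)*97 = (90/13 + 51)*97 = (753/13)*97 = 73041/13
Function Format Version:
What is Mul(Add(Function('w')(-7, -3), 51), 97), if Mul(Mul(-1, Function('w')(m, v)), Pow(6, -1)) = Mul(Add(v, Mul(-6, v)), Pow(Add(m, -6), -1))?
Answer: Rational(73041, 13) ≈ 5618.5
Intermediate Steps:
Function('w')(m, v) = Mul(30, v, Pow(Add(-6, m), -1)) (Function('w')(m, v) = Mul(-6, Mul(Add(v, Mul(-6, v)), Pow(Add(m, -6), -1))) = Mul(-6, Mul(Mul(-5, v), Pow(Add(-6, m), -1))) = Mul(-6, Mul(-5, v, Pow(Add(-6, m), -1))) = Mul(30, v, Pow(Add(-6, m), -1)))
Mul(Add(Function('w')(-7, -3), 51), 97) = Mul(Add(Mul(30, -3, Pow(Add(-6, -7), -1)), 51), 97) = Mul(Add(Mul(30, -3, Pow(-13, -1)), 51), 97) = Mul(Add(Mul(30, -3, Rational(-1, 13)), 51), 97) = Mul(Add(Rational(90, 13), 51), 97) = Mul(Rational(753, 13), 97) = Rational(73041, 13)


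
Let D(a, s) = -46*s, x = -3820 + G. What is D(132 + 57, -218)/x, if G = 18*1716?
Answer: 2507/6767 ≈ 0.37047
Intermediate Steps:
G = 30888
x = 27068 (x = -3820 + 30888 = 27068)
D(132 + 57, -218)/x = -46*(-218)/27068 = 10028*(1/27068) = 2507/6767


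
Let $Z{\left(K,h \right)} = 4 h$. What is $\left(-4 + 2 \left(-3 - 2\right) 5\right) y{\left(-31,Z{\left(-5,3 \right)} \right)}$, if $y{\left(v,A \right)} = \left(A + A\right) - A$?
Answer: $-648$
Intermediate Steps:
$y{\left(v,A \right)} = A$ ($y{\left(v,A \right)} = 2 A - A = A$)
$\left(-4 + 2 \left(-3 - 2\right) 5\right) y{\left(-31,Z{\left(-5,3 \right)} \right)} = \left(-4 + 2 \left(-3 - 2\right) 5\right) 4 \cdot 3 = \left(-4 + 2 \left(-5\right) 5\right) 12 = \left(-4 - 50\right) 12 = \left(-54\right) 12 = -648$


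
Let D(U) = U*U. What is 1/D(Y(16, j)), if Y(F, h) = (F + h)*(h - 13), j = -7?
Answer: 1/32400 ≈ 3.0864e-5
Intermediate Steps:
Y(F, h) = (-13 + h)*(F + h) (Y(F, h) = (F + h)*(-13 + h) = (-13 + h)*(F + h))
D(U) = U²
1/D(Y(16, j)) = 1/(((-7)² - 13*16 - 13*(-7) + 16*(-7))²) = 1/((49 - 208 + 91 - 112)²) = 1/((-180)²) = 1/32400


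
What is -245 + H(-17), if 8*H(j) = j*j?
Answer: -1671/8 ≈ -208.88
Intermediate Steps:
H(j) = j**2/8 (H(j) = (j*j)/8 = j**2/8)
-245 + H(-17) = -245 + (1/8)*(-17)**2 = -245 + (1/8)*289 = -245 + 289/8 = -1671/8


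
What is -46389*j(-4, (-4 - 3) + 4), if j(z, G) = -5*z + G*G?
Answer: -1345281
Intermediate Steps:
j(z, G) = G² - 5*z (j(z, G) = -5*z + G² = G² - 5*z)
-46389*j(-4, (-4 - 3) + 4) = -46389*(((-4 - 3) + 4)² - 5*(-4)) = -46389*((-7 + 4)² + 20) = -46389*((-3)² + 20) = -46389*(9 + 20) = -46389*29 = -1345281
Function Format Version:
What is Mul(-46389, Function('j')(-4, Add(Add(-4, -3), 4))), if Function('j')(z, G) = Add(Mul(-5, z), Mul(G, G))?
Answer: -1345281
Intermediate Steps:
Function('j')(z, G) = Add(Pow(G, 2), Mul(-5, z)) (Function('j')(z, G) = Add(Mul(-5, z), Pow(G, 2)) = Add(Pow(G, 2), Mul(-5, z)))
Mul(-46389, Function('j')(-4, Add(Add(-4, -3), 4))) = Mul(-46389, Add(Pow(Add(Add(-4, -3), 4), 2), Mul(-5, -4))) = Mul(-46389, Add(Pow(Add(-7, 4), 2), 20)) = Mul(-46389, Add(Pow(-3, 2), 20)) = Mul(-46389, Add(9, 20)) = Mul(-46389, 29) = -1345281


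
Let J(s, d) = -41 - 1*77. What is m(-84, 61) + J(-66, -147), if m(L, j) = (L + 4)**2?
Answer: 6282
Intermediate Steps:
m(L, j) = (4 + L)**2
J(s, d) = -118 (J(s, d) = -41 - 77 = -118)
m(-84, 61) + J(-66, -147) = (4 - 84)**2 - 118 = (-80)**2 - 118 = 6400 - 118 = 6282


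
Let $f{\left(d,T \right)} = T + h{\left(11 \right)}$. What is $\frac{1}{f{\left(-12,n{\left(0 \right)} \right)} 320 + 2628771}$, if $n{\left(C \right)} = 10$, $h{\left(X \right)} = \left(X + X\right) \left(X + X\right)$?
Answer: $\frac{1}{2786851} \approx 3.5883 \cdot 10^{-7}$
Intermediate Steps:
$h{\left(X \right)} = 4 X^{2}$ ($h{\left(X \right)} = 2 X 2 X = 4 X^{2}$)
$f{\left(d,T \right)} = 484 + T$ ($f{\left(d,T \right)} = T + 4 \cdot 11^{2} = T + 4 \cdot 121 = T + 484 = 484 + T$)
$\frac{1}{f{\left(-12,n{\left(0 \right)} \right)} 320 + 2628771} = \frac{1}{\left(484 + 10\right) 320 + 2628771} = \frac{1}{494 \cdot 320 + 2628771} = \frac{1}{158080 + 2628771} = \frac{1}{2786851}$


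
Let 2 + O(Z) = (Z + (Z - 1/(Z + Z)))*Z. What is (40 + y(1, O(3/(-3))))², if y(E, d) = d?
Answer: 6241/4 ≈ 1560.3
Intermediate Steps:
O(Z) = -2 + Z*(2*Z - 1/(2*Z)) (O(Z) = -2 + (Z + (Z - 1/(Z + Z)))*Z = -2 + (Z + (Z - 1/(2*Z)))*Z = -2 + (2*Z - 1/(2*Z))*Z = -2 + Z*(2*Z - 1/(2*Z)))
(40 + y(1, O(3/(-3))))² = (40 + (-5/2 + 2*(3/(-3))²))² = (40 + (-5/2 + 2*(3*(-⅓))²))² = (40 + (-5/2 + 2*(-1)²))² = (40 + (-5/2 + 2*1))² = (40 + (-5/2 + 2))² = (40 - ½)² = (79/2)² = 6241/4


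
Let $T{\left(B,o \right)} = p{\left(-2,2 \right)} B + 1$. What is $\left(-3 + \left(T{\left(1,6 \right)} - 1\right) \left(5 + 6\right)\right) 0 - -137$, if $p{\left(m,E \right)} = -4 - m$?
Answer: $137$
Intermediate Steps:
$T{\left(B,o \right)} = 1 - 2 B$ ($T{\left(B,o \right)} = \left(-4 - -2\right) B + 1 = \left(-4 + 2\right) B + 1 = - 2 B + 1 = 1 - 2 B$)
$\left(-3 + \left(T{\left(1,6 \right)} - 1\right) \left(5 + 6\right)\right) 0 - -137 = \left(-3 + \left(\left(1 - 2\right) - 1\right) \left(5 + 6\right)\right) 0 - -137 = \left(-3 + \left(\left(1 - 2\right) - 1\right) 11\right) 0 + 137 = \left(-3 + \left(-1 - 1\right) 11\right) 0 + 137 = \left(-3 - 22\right) 0 + 137 = \left(-25\right) 0 + 137 = 0 + 137 = 137$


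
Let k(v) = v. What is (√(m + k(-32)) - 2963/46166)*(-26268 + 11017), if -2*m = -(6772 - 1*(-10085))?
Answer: 45188713/46166 - 15251*√33586/2 ≈ -1.3965e+6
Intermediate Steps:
m = 16857/2 (m = -(-1)*(6772 - 1*(-10085))/2 = -(-1)*(6772 + 10085)/2 = -(-1)*16857/2 = -½*(-16857) = 16857/2 ≈ 8428.5)
(√(m + k(-32)) - 2963/46166)*(-26268 + 11017) = (√(16857/2 - 32) - 2963/46166)*(-26268 + 11017) = (√(16793/2) - 2963*1/46166)*(-15251) = (√33586/2 - 2963/46166)*(-15251) = (-2963/46166 + √33586/2)*(-15251) = 45188713/46166 - 15251*√33586/2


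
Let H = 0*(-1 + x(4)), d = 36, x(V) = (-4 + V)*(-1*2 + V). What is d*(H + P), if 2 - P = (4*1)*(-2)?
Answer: 360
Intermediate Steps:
x(V) = (-4 + V)*(-2 + V)
H = 0 (H = 0*(-1 + (8 + 4² - 6*4)) = 0*(-1 + (8 + 16 - 24)) = 0*(-1 + 0) = 0*(-1) = 0)
P = 10 (P = 2 - 4*1*(-2) = 2 - 4*(-2) = 2 - 1*(-8) = 2 + 8 = 10)
d*(H + P) = 36*(0 + 10) = 36*10 = 360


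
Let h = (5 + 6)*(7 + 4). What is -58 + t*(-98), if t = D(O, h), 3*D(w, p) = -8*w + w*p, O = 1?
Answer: -11248/3 ≈ -3749.3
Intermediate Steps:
h = 121 (h = 11*11 = 121)
D(w, p) = -8*w/3 + p*w/3 (D(w, p) = (-8*w + w*p)/3 = (-8*w + p*w)/3 = -8*w/3 + p*w/3)
t = 113/3 (t = (⅓)*1*(-8 + 121) = (⅓)*1*113 = 113/3 ≈ 37.667)
-58 + t*(-98) = -58 + (113/3)*(-98) = -58 - 11074/3 = -11248/3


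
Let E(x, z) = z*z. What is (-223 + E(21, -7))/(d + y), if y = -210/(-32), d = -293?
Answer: 2784/4583 ≈ 0.60746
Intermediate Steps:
E(x, z) = z²
y = 105/16 (y = -210*(-1/32) = 105/16 ≈ 6.5625)
(-223 + E(21, -7))/(d + y) = (-223 + (-7)²)/(-293 + 105/16) = (-223 + 49)/(-4583/16) = -174*(-16/4583) = 2784/4583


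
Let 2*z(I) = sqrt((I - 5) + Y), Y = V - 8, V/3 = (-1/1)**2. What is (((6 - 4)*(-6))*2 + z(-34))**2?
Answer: (-24 + I*sqrt(11))**2 ≈ 565.0 - 159.2*I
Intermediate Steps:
V = 3 (V = 3*(-1/1)**2 = 3*(-1*1)**2 = 3*(-1)**2 = 3*1 = 3)
Y = -5 (Y = 3 - 8 = -5)
z(I) = sqrt(-10 + I)/2 (z(I) = sqrt((I - 5) - 5)/2 = sqrt((-5 + I) - 5)/2 = sqrt(-10 + I)/2)
(((6 - 4)*(-6))*2 + z(-34))**2 = (((6 - 4)*(-6))*2 + sqrt(-10 - 34)/2)**2 = ((2*(-6))*2 + sqrt(-44)/2)**2 = (-12*2 + (2*I*sqrt(11))/2)**2 = (-24 + I*sqrt(11))**2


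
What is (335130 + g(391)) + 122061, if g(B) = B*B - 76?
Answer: 609996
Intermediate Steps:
g(B) = -76 + B² (g(B) = B² - 76 = -76 + B²)
(335130 + g(391)) + 122061 = (335130 + (-76 + 391²)) + 122061 = (335130 + (-76 + 152881)) + 122061 = (335130 + 152805) + 122061 = 487935 + 122061 = 609996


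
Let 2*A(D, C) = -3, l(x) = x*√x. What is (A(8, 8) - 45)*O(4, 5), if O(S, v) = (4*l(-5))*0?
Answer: 0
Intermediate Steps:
l(x) = x^(3/2)
A(D, C) = -3/2 (A(D, C) = (½)*(-3) = -3/2)
O(S, v) = 0 (O(S, v) = (4*(-5)^(3/2))*0 = (4*(-5*I*√5))*0 = -20*I*√5*0 = 0)
(A(8, 8) - 45)*O(4, 5) = (-3/2 - 45)*0 = -93/2*0 = 0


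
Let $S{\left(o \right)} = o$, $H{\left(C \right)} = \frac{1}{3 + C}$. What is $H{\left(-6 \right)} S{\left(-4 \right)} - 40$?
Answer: $- \frac{116}{3} \approx -38.667$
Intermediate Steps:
$H{\left(-6 \right)} S{\left(-4 \right)} - 40 = \frac{1}{3 - 6} \left(-4\right) - 40 = \frac{1}{-3} \left(-4\right) - 40 = \left(- \frac{1}{3}\right) \left(-4\right) - 40 = \frac{4}{3} - 40 = - \frac{116}{3}$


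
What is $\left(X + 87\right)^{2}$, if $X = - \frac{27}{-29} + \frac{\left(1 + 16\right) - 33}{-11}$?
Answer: $\frac{813048196}{101761} \approx 7989.8$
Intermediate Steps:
$X = \frac{761}{319}$ ($X = \left(-27\right) \left(- \frac{1}{29}\right) + \left(17 - 33\right) \left(- \frac{1}{11}\right) = \frac{27}{29} - - \frac{16}{11} = \frac{27}{29} + \frac{16}{11} = \frac{761}{319} \approx 2.3856$)
$\left(X + 87\right)^{2} = \left(\frac{761}{319} + 87\right)^{2} = \left(\frac{28514}{319}\right)^{2} = \frac{813048196}{101761}$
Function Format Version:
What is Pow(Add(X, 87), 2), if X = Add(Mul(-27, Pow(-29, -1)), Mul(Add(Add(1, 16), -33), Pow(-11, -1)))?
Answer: Rational(813048196, 101761) ≈ 7989.8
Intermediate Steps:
X = Rational(761, 319) (X = Add(Mul(-27, Rational(-1, 29)), Mul(Add(17, -33), Rational(-1, 11))) = Add(Rational(27, 29), Mul(-16, Rational(-1, 11))) = Add(Rational(27, 29), Rational(16, 11)) = Rational(761, 319) ≈ 2.3856)
Pow(Add(X, 87), 2) = Pow(Add(Rational(761, 319), 87), 2) = Pow(Rational(28514, 319), 2) = Rational(813048196, 101761)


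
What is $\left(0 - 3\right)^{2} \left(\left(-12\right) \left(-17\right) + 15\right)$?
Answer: $1971$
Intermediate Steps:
$\left(0 - 3\right)^{2} \left(\left(-12\right) \left(-17\right) + 15\right) = \left(-3\right)^{2} \left(204 + 15\right) = 9 \cdot 219 = 1971$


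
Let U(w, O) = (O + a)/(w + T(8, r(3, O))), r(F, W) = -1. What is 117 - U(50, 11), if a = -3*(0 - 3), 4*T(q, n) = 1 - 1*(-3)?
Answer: 5947/51 ≈ 116.61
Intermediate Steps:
T(q, n) = 1 (T(q, n) = (1 - 1*(-3))/4 = (1 + 3)/4 = (¼)*4 = 1)
a = 9 (a = -3*(-3) = 9)
U(w, O) = (9 + O)/(1 + w) (U(w, O) = (O + 9)/(w + 1) = (9 + O)/(1 + w))
117 - U(50, 11) = 117 - (9 + 11)/(1 + 50) = 117 - 20/51 = 5947/51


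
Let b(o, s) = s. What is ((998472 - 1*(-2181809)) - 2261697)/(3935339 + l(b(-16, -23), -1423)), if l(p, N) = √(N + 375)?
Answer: 3614939439976/15486893045969 - 1837168*I*√262/15486893045969 ≈ 0.23342 - 1.9202e-6*I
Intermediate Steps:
l(p, N) = √(375 + N)
((998472 - 1*(-2181809)) - 2261697)/(3935339 + l(b(-16, -23), -1423)) = ((998472 - 1*(-2181809)) - 2261697)/(3935339 + √(375 - 1423)) = ((998472 + 2181809) - 2261697)/(3935339 + √(-1048)) = (3180281 - 2261697)/(3935339 + 2*I*√262) = 918584/(3935339 + 2*I*√262)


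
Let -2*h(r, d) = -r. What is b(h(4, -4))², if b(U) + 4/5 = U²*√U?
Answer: 816/25 - 32*√2/5 ≈ 23.589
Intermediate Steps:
h(r, d) = r/2 (h(r, d) = -(-1)*r/2 = r/2)
b(U) = -⅘ + U^(5/2) (b(U) = -⅘ + U²*√U = -⅘ + U^(5/2))
b(h(4, -4))² = (-⅘ + ((½)*4)^(5/2))² = (-⅘ + 2^(5/2))² = (-⅘ + 4*√2)²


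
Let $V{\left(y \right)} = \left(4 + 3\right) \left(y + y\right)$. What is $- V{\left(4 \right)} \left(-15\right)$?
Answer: $840$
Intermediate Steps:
$V{\left(y \right)} = 14 y$ ($V{\left(y \right)} = 7 \cdot 2 y = 14 y$)
$- V{\left(4 \right)} \left(-15\right) = - 14 \cdot 4 \left(-15\right) = \left(-1\right) 56 \left(-15\right) = \left(-56\right) \left(-15\right) = 840$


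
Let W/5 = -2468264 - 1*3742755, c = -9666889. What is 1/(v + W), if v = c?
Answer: -1/40721984 ≈ -2.4557e-8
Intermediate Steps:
W = -31055095 (W = 5*(-2468264 - 1*3742755) = 5*(-2468264 - 3742755) = 5*(-6211019) = -31055095)
v = -9666889
1/(v + W) = 1/(-9666889 - 31055095) = 1/(-40721984) = -1/40721984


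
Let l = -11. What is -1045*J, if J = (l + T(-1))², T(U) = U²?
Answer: -104500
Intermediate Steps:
J = 100 (J = (-11 + (-1)²)² = (-11 + 1)² = (-10)² = 100)
-1045*J = -1045*100 = -104500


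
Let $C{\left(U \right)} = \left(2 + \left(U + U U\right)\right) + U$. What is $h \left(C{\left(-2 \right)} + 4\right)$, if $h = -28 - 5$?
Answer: $-198$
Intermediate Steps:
$h = -33$ ($h = -28 - 5 = -33$)
$C{\left(U \right)} = 2 + U^{2} + 2 U$ ($C{\left(U \right)} = \left(2 + \left(U + U^{2}\right)\right) + U = \left(2 + U + U^{2}\right) + U = 2 + U^{2} + 2 U$)
$h \left(C{\left(-2 \right)} + 4\right) = - 33 \left(\left(2 + \left(-2\right)^{2} + 2 \left(-2\right)\right) + 4\right) = - 33 \left(\left(2 + 4 - 4\right) + 4\right) = - 33 \left(2 + 4\right) = \left(-33\right) 6 = -198$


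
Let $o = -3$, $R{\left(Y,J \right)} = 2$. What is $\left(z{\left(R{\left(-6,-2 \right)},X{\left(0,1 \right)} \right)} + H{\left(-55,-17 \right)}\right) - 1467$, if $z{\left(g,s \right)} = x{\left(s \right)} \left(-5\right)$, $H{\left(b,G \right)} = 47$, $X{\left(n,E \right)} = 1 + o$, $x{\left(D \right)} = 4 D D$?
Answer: $-1500$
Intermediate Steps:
$x{\left(D \right)} = 4 D^{2}$
$X{\left(n,E \right)} = -2$ ($X{\left(n,E \right)} = 1 - 3 = -2$)
$z{\left(g,s \right)} = - 20 s^{2}$ ($z{\left(g,s \right)} = 4 s^{2} \left(-5\right) = - 20 s^{2}$)
$\left(z{\left(R{\left(-6,-2 \right)},X{\left(0,1 \right)} \right)} + H{\left(-55,-17 \right)}\right) - 1467 = \left(- 20 \left(-2\right)^{2} + 47\right) - 1467 = \left(\left(-20\right) 4 + 47\right) - 1467 = \left(-80 + 47\right) - 1467 = -33 - 1467 = -1500$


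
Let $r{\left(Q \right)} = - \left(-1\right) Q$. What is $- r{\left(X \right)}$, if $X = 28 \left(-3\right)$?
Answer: $84$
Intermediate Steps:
$X = -84$
$r{\left(Q \right)} = Q$
$- r{\left(X \right)} = \left(-1\right) \left(-84\right) = 84$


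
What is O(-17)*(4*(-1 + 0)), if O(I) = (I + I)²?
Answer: -4624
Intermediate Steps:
O(I) = 4*I² (O(I) = (2*I)² = 4*I²)
O(-17)*(4*(-1 + 0)) = (4*(-17)²)*(4*(-1 + 0)) = (4*289)*(4*(-1)) = 1156*(-4) = -4624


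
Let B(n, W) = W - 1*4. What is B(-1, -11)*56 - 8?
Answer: -848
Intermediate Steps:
B(n, W) = -4 + W (B(n, W) = W - 4 = -4 + W)
B(-1, -11)*56 - 8 = (-4 - 11)*56 - 8 = -15*56 - 8 = -840 - 8 = -848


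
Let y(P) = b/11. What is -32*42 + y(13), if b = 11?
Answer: -1343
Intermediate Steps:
y(P) = 1 (y(P) = 11/11 = 11*(1/11) = 1)
-32*42 + y(13) = -32*42 + 1 = -1344 + 1 = -1343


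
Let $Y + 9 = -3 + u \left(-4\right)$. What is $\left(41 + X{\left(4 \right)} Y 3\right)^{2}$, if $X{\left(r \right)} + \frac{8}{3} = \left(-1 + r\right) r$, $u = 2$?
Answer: $269361$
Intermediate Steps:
$Y = -20$ ($Y = -9 + \left(-3 + 2 \left(-4\right)\right) = -9 - 11 = -20$)
$X{\left(r \right)} = - \frac{8}{3} + r \left(-1 + r\right)$ ($X{\left(r \right)} = - \frac{8}{3} + \left(-1 + r\right) r = - \frac{8}{3} + r \left(-1 + r\right)$)
$\left(41 + X{\left(4 \right)} Y 3\right)^{2} = \left(41 + \left(- \frac{8}{3} + 4^{2} - 4\right) \left(-20\right) 3\right)^{2} = \left(41 + \left(- \frac{8}{3} + 16 - 4\right) \left(-20\right) 3\right)^{2} = \left(41 + \frac{28}{3} \left(-20\right) 3\right)^{2} = \left(41 - 560\right)^{2} = \left(-519\right)^{2} = 269361$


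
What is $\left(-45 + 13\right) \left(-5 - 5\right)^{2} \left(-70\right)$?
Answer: $224000$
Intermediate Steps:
$\left(-45 + 13\right) \left(-5 - 5\right)^{2} \left(-70\right) = - 32 \left(-10\right)^{2} \left(-70\right) = \left(-32\right) 100 \left(-70\right) = \left(-3200\right) \left(-70\right) = 224000$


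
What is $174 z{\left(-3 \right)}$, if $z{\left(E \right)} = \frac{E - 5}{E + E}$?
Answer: $232$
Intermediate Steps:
$z{\left(E \right)} = \frac{-5 + E}{2 E}$
$174 z{\left(-3 \right)} = 174 \frac{-5 - 3}{2 \left(-3\right)} = 174 \cdot \frac{1}{2} \left(- \frac{1}{3}\right) \left(-8\right) = 174 \cdot \frac{4}{3} = 232$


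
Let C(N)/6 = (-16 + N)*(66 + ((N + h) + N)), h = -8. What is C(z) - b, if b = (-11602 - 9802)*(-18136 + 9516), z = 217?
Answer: -183909128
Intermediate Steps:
b = 184502480 (b = -21404*(-8620) = 184502480)
C(N) = 6*(-16 + N)*(58 + 2*N) (C(N) = 6*((-16 + N)*(66 + ((N - 8) + N))) = 6*((-16 + N)*(66 + ((-8 + N) + N))) = 6*((-16 + N)*(66 + (-8 + 2*N))) = 6*((-16 + N)*(58 + 2*N)) = 6*(-16 + N)*(58 + 2*N))
C(z) - b = (-5568 + 12*217**2 + 156*217) - 1*184502480 = (-5568 + 12*47089 + 33852) - 184502480 = (-5568 + 565068 + 33852) - 184502480 = 593352 - 184502480 = -183909128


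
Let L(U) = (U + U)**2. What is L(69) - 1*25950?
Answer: -6906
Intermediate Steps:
L(U) = 4*U**2 (L(U) = (2*U)**2 = 4*U**2)
L(69) - 1*25950 = 4*69**2 - 1*25950 = 4*4761 - 25950 = 19044 - 25950 = -6906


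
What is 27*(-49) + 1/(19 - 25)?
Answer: -7939/6 ≈ -1323.2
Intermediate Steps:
27*(-49) + 1/(19 - 25) = -1323 + 1/(-6) = -1323 - ⅙ = -7939/6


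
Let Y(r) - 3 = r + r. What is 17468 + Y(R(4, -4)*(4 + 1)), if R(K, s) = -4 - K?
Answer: 17391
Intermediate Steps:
Y(r) = 3 + 2*r (Y(r) = 3 + (r + r) = 3 + 2*r)
17468 + Y(R(4, -4)*(4 + 1)) = 17468 + (3 + 2*((-4 - 1*4)*(4 + 1))) = 17468 + (3 + 2*((-4 - 4)*5)) = 17468 + (3 + 2*(-8*5)) = 17468 + (3 + 2*(-40)) = 17468 + (3 - 80) = 17468 - 77 = 17391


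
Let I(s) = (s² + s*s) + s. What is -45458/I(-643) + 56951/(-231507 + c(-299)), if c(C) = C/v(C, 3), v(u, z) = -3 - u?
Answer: -17043662130398/56620256670605 ≈ -0.30102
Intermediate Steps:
I(s) = s + 2*s² (I(s) = (s² + s²) + s = 2*s² + s = s + 2*s²)
c(C) = C/(-3 - C)
-45458/I(-643) + 56951/(-231507 + c(-299)) = -45458*(-1/(643*(1 + 2*(-643)))) + 56951/(-231507 - 1*(-299)/(3 - 299)) = -45458*(-1/(643*(1 - 1286))) + 56951/(-231507 - 1*(-299)/(-296)) = -45458/((-643*(-1285))) + 56951/(-231507 - 1*(-299)*(-1/296)) = -45458/826255 + 56951/(-231507 - 299/296) = -45458*1/826255 + 56951/(-68526371/296) = -45458/826255 + 56951*(-296/68526371) = -45458/826255 - 16857496/68526371 = -17043662130398/56620256670605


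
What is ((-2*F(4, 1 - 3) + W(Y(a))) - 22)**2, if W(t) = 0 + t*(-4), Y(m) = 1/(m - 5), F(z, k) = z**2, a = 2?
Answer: 24964/9 ≈ 2773.8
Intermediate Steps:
Y(m) = 1/(-5 + m)
W(t) = -4*t (W(t) = 0 - 4*t = -4*t)
((-2*F(4, 1 - 3) + W(Y(a))) - 22)**2 = ((-2*4**2 - 4/(-5 + 2)) - 22)**2 = ((-2*16 - 4/(-3)) - 22)**2 = ((-32 - 4*(-1/3)) - 22)**2 = ((-32 + 4/3) - 22)**2 = (-92/3 - 22)**2 = (-158/3)**2 = 24964/9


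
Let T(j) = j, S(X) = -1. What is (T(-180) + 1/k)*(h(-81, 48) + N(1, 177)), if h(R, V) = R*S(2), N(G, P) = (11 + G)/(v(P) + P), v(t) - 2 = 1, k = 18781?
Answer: -4110784064/281715 ≈ -14592.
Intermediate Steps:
v(t) = 3 (v(t) = 2 + 1 = 3)
N(G, P) = (11 + G)/(3 + P)
h(R, V) = -R (h(R, V) = R*(-1) = -R)
(T(-180) + 1/k)*(h(-81, 48) + N(1, 177)) = (-180 + 1/18781)*(-1*(-81) + (11 + 1)/(3 + 177)) = (-180 + 1/18781)*(81 + 12/180) = -3380579*(81 + (1/180)*12)/18781 = -3380579*(81 + 1/15)/18781 = -3380579/18781*1216/15 = -4110784064/281715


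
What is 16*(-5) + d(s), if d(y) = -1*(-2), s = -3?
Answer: -78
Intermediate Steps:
d(y) = 2
16*(-5) + d(s) = 16*(-5) + 2 = -80 + 2 = -78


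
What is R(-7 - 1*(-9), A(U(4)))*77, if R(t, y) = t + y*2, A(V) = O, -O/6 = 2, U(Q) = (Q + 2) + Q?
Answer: -1694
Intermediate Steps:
U(Q) = 2 + 2*Q (U(Q) = (2 + Q) + Q = 2 + 2*Q)
O = -12 (O = -6*2 = -12)
A(V) = -12
R(t, y) = t + 2*y
R(-7 - 1*(-9), A(U(4)))*77 = ((-7 - 1*(-9)) + 2*(-12))*77 = ((-7 + 9) - 24)*77 = (2 - 24)*77 = -22*77 = -1694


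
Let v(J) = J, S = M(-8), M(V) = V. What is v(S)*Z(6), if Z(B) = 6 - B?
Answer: 0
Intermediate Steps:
S = -8
v(S)*Z(6) = -8*(6 - 1*6) = -8*(6 - 6) = -8*0 = 0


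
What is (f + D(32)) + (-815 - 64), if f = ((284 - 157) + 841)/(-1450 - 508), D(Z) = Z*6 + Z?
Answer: -58339/89 ≈ -655.49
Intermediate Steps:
D(Z) = 7*Z (D(Z) = 6*Z + Z = 7*Z)
f = -44/89 (f = (127 + 841)/(-1958) = 968*(-1/1958) = -44/89 ≈ -0.49438)
(f + D(32)) + (-815 - 64) = (-44/89 + 7*32) + (-815 - 64) = (-44/89 + 224) - 879 = 19892/89 - 879 = -58339/89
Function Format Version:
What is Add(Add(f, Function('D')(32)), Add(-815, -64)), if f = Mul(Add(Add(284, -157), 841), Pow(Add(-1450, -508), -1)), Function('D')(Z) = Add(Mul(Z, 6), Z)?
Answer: Rational(-58339, 89) ≈ -655.49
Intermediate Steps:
Function('D')(Z) = Mul(7, Z) (Function('D')(Z) = Add(Mul(6, Z), Z) = Mul(7, Z))
f = Rational(-44, 89) (f = Mul(Add(127, 841), Pow(-1958, -1)) = Mul(968, Rational(-1, 1958)) = Rational(-44, 89) ≈ -0.49438)
Add(Add(f, Function('D')(32)), Add(-815, -64)) = Add(Add(Rational(-44, 89), Mul(7, 32)), Add(-815, -64)) = Add(Add(Rational(-44, 89), 224), -879) = Add(Rational(19892, 89), -879) = Rational(-58339, 89)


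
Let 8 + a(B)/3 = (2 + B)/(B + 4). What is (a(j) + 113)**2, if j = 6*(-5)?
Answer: 1437601/169 ≈ 8506.5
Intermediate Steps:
j = -30
a(B) = -24 + 3*(2 + B)/(4 + B) (a(B) = -24 + 3*((2 + B)/(B + 4)) = -24 + 3*((2 + B)/(4 + B)) = -24 + 3*(2 + B)/(4 + B))
(a(j) + 113)**2 = (3*(-30 - 7*(-30))/(4 - 30) + 113)**2 = (3*(-30 + 210)/(-26) + 113)**2 = (3*(-1/26)*180 + 113)**2 = (-270/13 + 113)**2 = (1199/13)**2 = 1437601/169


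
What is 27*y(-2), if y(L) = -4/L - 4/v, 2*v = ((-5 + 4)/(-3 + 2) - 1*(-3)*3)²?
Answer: 1296/25 ≈ 51.840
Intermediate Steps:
v = 50 (v = ((-5 + 4)/(-3 + 2) - 1*(-3)*3)²/2 = (-1/(-1) + 3*3)²/2 = (-1*(-1) + 9)²/2 = (1 + 9)²/2 = (½)*10² = (½)*100 = 50)
y(L) = -2/25 - 4/L (y(L) = -4/L - 4/50 = -4/L - 4*1/50 = -4/L - 2/25 = -2/25 - 4/L)
27*y(-2) = 27*(-2/25 - 4/(-2)) = 27*(-2/25 - 4*(-½)) = 27*(-2/25 + 2) = 27*(48/25) = 1296/25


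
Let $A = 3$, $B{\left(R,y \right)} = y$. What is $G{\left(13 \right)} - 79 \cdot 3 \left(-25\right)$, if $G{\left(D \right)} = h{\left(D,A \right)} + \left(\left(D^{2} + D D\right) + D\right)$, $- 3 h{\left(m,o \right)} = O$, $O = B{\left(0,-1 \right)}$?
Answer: $\frac{18829}{3} \approx 6276.3$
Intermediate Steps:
$O = -1$
$h{\left(m,o \right)} = \frac{1}{3}$ ($h{\left(m,o \right)} = \left(- \frac{1}{3}\right) \left(-1\right) = \frac{1}{3}$)
$G{\left(D \right)} = \frac{1}{3} + D + 2 D^{2}$ ($G{\left(D \right)} = \frac{1}{3} + \left(\left(D^{2} + D D\right) + D\right) = \frac{1}{3} + \left(\left(D^{2} + D^{2}\right) + D\right) = \frac{1}{3} + \left(2 D^{2} + D\right) = \frac{1}{3} + \left(D + 2 D^{2}\right) = \frac{1}{3} + D + 2 D^{2}$)
$G{\left(13 \right)} - 79 \cdot 3 \left(-25\right) = \left(\frac{1}{3} + 13 + 2 \cdot 13^{2}\right) - 79 \cdot 3 \left(-25\right) = \left(\frac{1}{3} + 13 + 2 \cdot 169\right) - -5925 = \left(\frac{1}{3} + 13 + 338\right) + 5925 = \frac{1054}{3} + 5925 = \frac{18829}{3}$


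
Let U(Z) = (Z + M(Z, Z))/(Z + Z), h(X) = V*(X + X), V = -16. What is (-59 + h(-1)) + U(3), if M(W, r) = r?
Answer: -26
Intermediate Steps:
h(X) = -32*X (h(X) = -16*(X + X) = -32*X)
U(Z) = 1 (U(Z) = (Z + Z)/(Z + Z) = (2*Z)/((2*Z)) = (2*Z)*(1/(2*Z)) = 1)
(-59 + h(-1)) + U(3) = (-59 - 32*(-1)) + 1 = (-59 + 32) + 1 = -27 + 1 = -26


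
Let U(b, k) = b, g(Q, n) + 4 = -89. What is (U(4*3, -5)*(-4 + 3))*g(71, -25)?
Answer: 1116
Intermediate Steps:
g(Q, n) = -93 (g(Q, n) = -4 - 89 = -93)
(U(4*3, -5)*(-4 + 3))*g(71, -25) = ((4*3)*(-4 + 3))*(-93) = (12*(-1))*(-93) = -12*(-93) = 1116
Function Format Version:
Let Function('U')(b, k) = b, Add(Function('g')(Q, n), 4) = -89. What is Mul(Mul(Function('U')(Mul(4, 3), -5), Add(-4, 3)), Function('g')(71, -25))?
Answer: 1116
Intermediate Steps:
Function('g')(Q, n) = -93 (Function('g')(Q, n) = Add(-4, -89) = -93)
Mul(Mul(Function('U')(Mul(4, 3), -5), Add(-4, 3)), Function('g')(71, -25)) = Mul(Mul(Mul(4, 3), Add(-4, 3)), -93) = Mul(Mul(12, -1), -93) = Mul(-12, -93) = 1116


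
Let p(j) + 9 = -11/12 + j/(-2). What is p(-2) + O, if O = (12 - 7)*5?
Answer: 193/12 ≈ 16.083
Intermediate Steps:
O = 25 (O = 5*5 = 25)
p(j) = -119/12 - j/2 (p(j) = -9 + (-11/12 + j/(-2)) = -9 + (-11*1/12 + j*(-½)) = -9 + (-11/12 - j/2) = -119/12 - j/2)
p(-2) + O = (-119/12 - ½*(-2)) + 25 = (-119/12 + 1) + 25 = -107/12 + 25 = 193/12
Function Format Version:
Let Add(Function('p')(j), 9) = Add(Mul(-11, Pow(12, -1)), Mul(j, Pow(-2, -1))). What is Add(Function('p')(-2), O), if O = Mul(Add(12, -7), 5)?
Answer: Rational(193, 12) ≈ 16.083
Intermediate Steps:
O = 25 (O = Mul(5, 5) = 25)
Function('p')(j) = Add(Rational(-119, 12), Mul(Rational(-1, 2), j)) (Function('p')(j) = Add(-9, Add(Mul(-11, Pow(12, -1)), Mul(j, Pow(-2, -1)))) = Add(-9, Add(Mul(-11, Rational(1, 12)), Mul(j, Rational(-1, 2)))) = Add(-9, Add(Rational(-11, 12), Mul(Rational(-1, 2), j))) = Add(Rational(-119, 12), Mul(Rational(-1, 2), j)))
Add(Function('p')(-2), O) = Add(Add(Rational(-119, 12), Mul(Rational(-1, 2), -2)), 25) = Add(Add(Rational(-119, 12), 1), 25) = Add(Rational(-107, 12), 25) = Rational(193, 12)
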